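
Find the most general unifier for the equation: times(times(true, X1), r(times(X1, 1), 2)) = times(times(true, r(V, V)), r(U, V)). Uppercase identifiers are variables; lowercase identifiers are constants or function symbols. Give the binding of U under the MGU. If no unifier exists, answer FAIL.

times(r(2, 2), 1)

Decompose times/2: times(true, X1) = times(true, r(V, V)),  r(times(X1, 1), 2) = r(U, V).
Decompose times/2: true = true,  X1 = r(V, V).
Delete trivial equation true = true.
Bind X1 := r(V, V); substituting into the remaining equation gives: r(times(r(V, V), 1), 2) = r(U, V).
Decompose r/2: times(r(V, V), 1) = U,  2 = V.
Bind U := times(r(V, V), 1); no other remaining equation mentions U.
Bind V := 2. Substituting into the earlier bindings gives X1 := r(2, 2), U := times(r(2, 2), 1).
MGU = { X1 := r(2, 2), U := times(r(2, 2), 1), V := 2 }, so U := times(r(2, 2), 1).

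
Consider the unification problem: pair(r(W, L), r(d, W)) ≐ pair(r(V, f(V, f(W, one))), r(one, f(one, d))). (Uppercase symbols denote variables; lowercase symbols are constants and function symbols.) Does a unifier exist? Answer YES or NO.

Decompose pair/2: r(W, L) ≐ r(V, f(V, f(W, one))),  r(d, W) ≐ r(one, f(one, d)).
Decompose r/2: W ≐ V,  L ≐ f(V, f(W, one)).
Bind W := V; substituting into the remaining equations gives: L ≐ f(V, f(V, one)),  r(d, V) ≐ r(one, f(one, d)).
Bind L := f(V, f(V, one)); no other remaining equation mentions L.
Decompose r/2: d ≐ one,  V ≐ f(one, d).
Clash: constants d and one differ; no unifier exists.

NO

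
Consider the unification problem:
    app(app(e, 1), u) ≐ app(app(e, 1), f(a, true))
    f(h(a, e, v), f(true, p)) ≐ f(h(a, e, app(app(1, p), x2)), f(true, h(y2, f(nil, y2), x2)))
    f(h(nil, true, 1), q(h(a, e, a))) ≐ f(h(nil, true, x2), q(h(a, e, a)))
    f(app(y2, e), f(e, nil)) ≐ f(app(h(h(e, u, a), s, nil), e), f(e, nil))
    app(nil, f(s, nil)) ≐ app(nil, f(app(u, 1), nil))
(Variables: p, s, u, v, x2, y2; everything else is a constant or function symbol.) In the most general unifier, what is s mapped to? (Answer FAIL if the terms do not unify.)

Decompose app/2: app(e, 1) ≐ app(e, 1),  u ≐ f(a, true).
Delete trivial equation app(e, 1) ≐ app(e, 1).
Bind u := f(a, true); substituting into the 2 remaining equations that mention u gives: f(app(y2, e), f(e, nil)) ≐ f(app(h(h(e, f(a, true), a), s, nil), e), f(e, nil)),  app(nil, f(s, nil)) ≐ app(nil, f(app(f(a, true), 1), nil)).
Decompose f/2: h(a, e, v) ≐ h(a, e, app(app(1, p), x2)),  f(true, p) ≐ f(true, h(y2, f(nil, y2), x2)).
Decompose h/3: a ≐ a,  e ≐ e,  v ≐ app(app(1, p), x2).
Delete trivial equation a ≐ a.
Delete trivial equation e ≐ e.
Bind v := app(app(1, p), x2); no other remaining equation mentions v.
Decompose f/2: true ≐ true,  p ≐ h(y2, f(nil, y2), x2).
Delete trivial equation true ≐ true.
Bind p := h(y2, f(nil, y2), x2); no other remaining equation mentions p. Substituting into the earlier binding gives v := app(app(1, h(y2, f(nil, y2), x2)), x2).
Decompose f/2: h(nil, true, 1) ≐ h(nil, true, x2),  q(h(a, e, a)) ≐ q(h(a, e, a)).
Decompose h/3: nil ≐ nil,  true ≐ true,  1 ≐ x2.
Delete trivial equation nil ≐ nil.
Delete trivial equation true ≐ true.
Bind x2 := 1; no other remaining equation mentions x2. Substituting into the earlier bindings gives v := app(app(1, h(y2, f(nil, y2), 1)), 1), p := h(y2, f(nil, y2), 1).
Delete trivial equation q(h(a, e, a)) ≐ q(h(a, e, a)).
Decompose f/2: app(y2, e) ≐ app(h(h(e, f(a, true), a), s, nil), e),  f(e, nil) ≐ f(e, nil).
Decompose app/2: y2 ≐ h(h(e, f(a, true), a), s, nil),  e ≐ e.
Bind y2 := h(h(e, f(a, true), a), s, nil); no other remaining equation mentions y2. Substituting into the earlier bindings gives v := app(app(1, h(h(h(e, f(a, true), a), s, nil), f(nil, h(h(e, f(a, true), a), s, nil)), 1)), 1), p := h(h(h(e, f(a, true), a), s, nil), f(nil, h(h(e, f(a, true), a), s, nil)), 1).
Delete trivial equation e ≐ e.
Delete trivial equation f(e, nil) ≐ f(e, nil).
Decompose app/2: nil ≐ nil,  f(s, nil) ≐ f(app(f(a, true), 1), nil).
Delete trivial equation nil ≐ nil.
Decompose f/2: s ≐ app(f(a, true), 1),  nil ≐ nil.
Bind s := app(f(a, true), 1); no other remaining equation mentions s. Substituting into the earlier bindings gives v := app(app(1, h(h(h(e, f(a, true), a), app(f(a, true), 1), nil), f(nil, h(h(e, f(a, true), a), app(f(a, true), 1), nil)), 1)), 1), p := h(h(h(e, f(a, true), a), app(f(a, true), 1), nil), f(nil, h(h(e, f(a, true), a), app(f(a, true), 1), nil)), 1), y2 := h(h(e, f(a, true), a), app(f(a, true), 1), nil).
Delete trivial equation nil ≐ nil.
MGU = { u ↦ f(a, true), v ↦ app(app(1, h(h(h(e, f(a, true), a), app(f(a, true), 1), nil), f(nil, h(h(e, f(a, true), a), app(f(a, true), 1), nil)), 1)), 1), p ↦ h(h(h(e, f(a, true), a), app(f(a, true), 1), nil), f(nil, h(h(e, f(a, true), a), app(f(a, true), 1), nil)), 1), x2 ↦ 1, y2 ↦ h(h(e, f(a, true), a), app(f(a, true), 1), nil), s ↦ app(f(a, true), 1) }, so s ↦ app(f(a, true), 1).

app(f(a, true), 1)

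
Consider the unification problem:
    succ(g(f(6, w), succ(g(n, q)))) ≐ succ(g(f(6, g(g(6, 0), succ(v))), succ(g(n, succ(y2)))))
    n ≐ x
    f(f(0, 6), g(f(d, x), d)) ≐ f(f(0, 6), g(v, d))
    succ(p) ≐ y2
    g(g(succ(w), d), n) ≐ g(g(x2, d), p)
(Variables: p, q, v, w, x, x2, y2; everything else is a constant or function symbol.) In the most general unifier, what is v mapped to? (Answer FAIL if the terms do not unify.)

f(d, n)

Decompose succ/1: g(f(6, w), succ(g(n, q))) ≐ g(f(6, g(g(6, 0), succ(v))), succ(g(n, succ(y2)))).
Decompose g/2: f(6, w) ≐ f(6, g(g(6, 0), succ(v))),  succ(g(n, q)) ≐ succ(g(n, succ(y2))).
Decompose f/2: 6 ≐ 6,  w ≐ g(g(6, 0), succ(v)).
Delete trivial equation 6 ≐ 6.
Bind w := g(g(6, 0), succ(v)); substituting into the one remaining equation that mentions w gives: g(g(succ(g(g(6, 0), succ(v))), d), n) ≐ g(g(x2, d), p).
Decompose succ/1: g(n, q) ≐ g(n, succ(y2)).
Decompose g/2: n ≐ n,  q ≐ succ(y2).
Delete trivial equation n ≐ n.
Bind q := succ(y2); no other remaining equation mentions q.
Bind x := n; substituting into the one remaining equation that mentions x gives: f(f(0, 6), g(f(d, n), d)) ≐ f(f(0, 6), g(v, d)).
Decompose f/2: f(0, 6) ≐ f(0, 6),  g(f(d, n), d) ≐ g(v, d).
Delete trivial equation f(0, 6) ≐ f(0, 6).
Decompose g/2: f(d, n) ≐ v,  d ≐ d.
Bind v := f(d, n); substituting into the one remaining equation that mentions v gives: g(g(succ(g(g(6, 0), succ(f(d, n)))), d), n) ≐ g(g(x2, d), p). Substituting into the earlier binding gives w := g(g(6, 0), succ(f(d, n))).
Delete trivial equation d ≐ d.
Bind y2 := succ(p); no other remaining equation mentions y2. Substituting into the earlier binding gives q := succ(succ(p)).
Decompose g/2: g(succ(g(g(6, 0), succ(f(d, n)))), d) ≐ g(x2, d),  n ≐ p.
Decompose g/2: succ(g(g(6, 0), succ(f(d, n)))) ≐ x2,  d ≐ d.
Bind x2 := succ(g(g(6, 0), succ(f(d, n)))); no other remaining equation mentions x2.
Delete trivial equation d ≐ d.
Bind p := n. Substituting into the earlier bindings gives q := succ(succ(n)), y2 := succ(n).
MGU = { w ↦ g(g(6, 0), succ(f(d, n))), q ↦ succ(succ(n)), x ↦ n, v ↦ f(d, n), y2 ↦ succ(n), x2 ↦ succ(g(g(6, 0), succ(f(d, n)))), p ↦ n }, so v ↦ f(d, n).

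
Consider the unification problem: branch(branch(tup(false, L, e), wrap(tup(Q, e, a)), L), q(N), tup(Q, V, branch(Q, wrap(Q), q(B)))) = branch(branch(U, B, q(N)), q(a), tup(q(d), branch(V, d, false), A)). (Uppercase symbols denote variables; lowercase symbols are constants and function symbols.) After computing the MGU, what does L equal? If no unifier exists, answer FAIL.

FAIL

Decompose branch/3: branch(tup(false, L, e), wrap(tup(Q, e, a)), L) = branch(U, B, q(N)),  q(N) = q(a),  tup(Q, V, branch(Q, wrap(Q), q(B))) = tup(q(d), branch(V, d, false), A).
Decompose branch/3: tup(false, L, e) = U,  wrap(tup(Q, e, a)) = B,  L = q(N).
Bind U := tup(false, L, e); no other remaining equation mentions U.
Bind B := wrap(tup(Q, e, a)); substituting into the one remaining equation that mentions B gives: tup(Q, V, branch(Q, wrap(Q), q(wrap(tup(Q, e, a))))) = tup(q(d), branch(V, d, false), A).
Bind L := q(N); no other remaining equation mentions L. Substituting into the earlier binding gives U := tup(false, q(N), e).
Decompose q/1: N = a.
Bind N := a; no other remaining equation mentions N. Substituting into the earlier bindings gives U := tup(false, q(a), e), L := q(a).
Decompose tup/3: Q = q(d),  V = branch(V, d, false),  branch(Q, wrap(Q), q(wrap(tup(Q, e, a)))) = A.
Bind Q := q(d); substituting into the one remaining equation that mentions Q gives: branch(q(d), wrap(q(d)), q(wrap(tup(q(d), e, a)))) = A. Substituting into the earlier binding gives B := wrap(tup(q(d), e, a)).
Occurs check fails: V occurs in branch(V, d, false); the equation V = branch(V, d, false) has no finite solution.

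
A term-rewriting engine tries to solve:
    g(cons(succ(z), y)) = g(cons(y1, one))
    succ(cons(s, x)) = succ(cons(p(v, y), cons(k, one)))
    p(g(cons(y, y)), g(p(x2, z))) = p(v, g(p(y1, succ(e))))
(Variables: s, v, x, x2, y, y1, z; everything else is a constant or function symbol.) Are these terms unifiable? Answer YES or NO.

Decompose g/1: cons(succ(z), y) = cons(y1, one).
Decompose cons/2: succ(z) = y1,  y = one.
Bind y1 := succ(z); substituting into the one remaining equation that mentions y1 gives: p(g(cons(y, y)), g(p(x2, z))) = p(v, g(p(succ(z), succ(e)))).
Bind y := one; substituting into the remaining equations gives: succ(cons(s, x)) = succ(cons(p(v, one), cons(k, one))),  p(g(cons(one, one)), g(p(x2, z))) = p(v, g(p(succ(z), succ(e)))).
Decompose succ/1: cons(s, x) = cons(p(v, one), cons(k, one)).
Decompose cons/2: s = p(v, one),  x = cons(k, one).
Bind s := p(v, one); no other remaining equation mentions s.
Bind x := cons(k, one); no other remaining equation mentions x.
Decompose p/2: g(cons(one, one)) = v,  g(p(x2, z)) = g(p(succ(z), succ(e))).
Bind v := g(cons(one, one)); no other remaining equation mentions v. Substituting into the earlier binding gives s := p(g(cons(one, one)), one).
Decompose g/1: p(x2, z) = p(succ(z), succ(e)).
Decompose p/2: x2 = succ(z),  z = succ(e).
Bind x2 := succ(z); no other remaining equation mentions x2.
Bind z := succ(e). Substituting into the earlier bindings gives y1 := succ(succ(e)), x2 := succ(succ(e)).
No equations remain and no clash or occurs-check failure arose, so a unifier exists.

YES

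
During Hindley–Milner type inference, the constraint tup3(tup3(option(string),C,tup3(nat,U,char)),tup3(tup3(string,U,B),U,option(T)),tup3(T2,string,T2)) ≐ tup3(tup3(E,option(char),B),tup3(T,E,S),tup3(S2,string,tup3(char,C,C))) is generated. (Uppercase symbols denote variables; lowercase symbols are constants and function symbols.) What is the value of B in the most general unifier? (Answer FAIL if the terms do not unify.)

tup3(nat,option(string),char)

Decompose tup3/3: tup3(option(string),C,tup3(nat,U,char)) ≐ tup3(E,option(char),B),  tup3(tup3(string,U,B),U,option(T)) ≐ tup3(T,E,S),  tup3(T2,string,T2) ≐ tup3(S2,string,tup3(char,C,C)).
Decompose tup3/3: option(string) ≐ E,  C ≐ option(char),  tup3(nat,U,char) ≐ B.
Bind E := option(string); substituting into the one remaining equation that mentions E gives: tup3(tup3(string,U,B),U,option(T)) ≐ tup3(T,option(string),S).
Bind C := option(char); substituting into the one remaining equation that mentions C gives: tup3(T2,string,T2) ≐ tup3(S2,string,tup3(char,option(char),option(char))).
Bind B := tup3(nat,U,char); substituting into the one remaining equation that mentions B gives: tup3(tup3(string,U,tup3(nat,U,char)),U,option(T)) ≐ tup3(T,option(string),S).
Decompose tup3/3: tup3(string,U,tup3(nat,U,char)) ≐ T,  U ≐ option(string),  option(T) ≐ S.
Bind T := tup3(string,U,tup3(nat,U,char)); substituting into the one remaining equation that mentions T gives: option(tup3(string,U,tup3(nat,U,char))) ≐ S.
Bind U := option(string); substituting into the one remaining equation that mentions U gives: option(tup3(string,option(string),tup3(nat,option(string),char))) ≐ S. Substituting into the earlier bindings gives B := tup3(nat,option(string),char), T := tup3(string,option(string),tup3(nat,option(string),char)).
Bind S := option(tup3(string,option(string),tup3(nat,option(string),char))); no other remaining equation mentions S.
Decompose tup3/3: T2 ≐ S2,  string ≐ string,  T2 ≐ tup3(char,option(char),option(char)).
Bind T2 := S2; substituting into the one remaining equation that mentions T2 gives: S2 ≐ tup3(char,option(char),option(char)).
Delete trivial equation string ≐ string.
Bind S2 := tup3(char,option(char),option(char)). Substituting into the earlier binding gives T2 := tup3(char,option(char),option(char)).
MGU = { E := option(string), C := option(char), B := tup3(nat,option(string),char), T := tup3(string,option(string),tup3(nat,option(string),char)), U := option(string), S := option(tup3(string,option(string),tup3(nat,option(string),char))), T2 := tup3(char,option(char),option(char)), S2 := tup3(char,option(char),option(char)) }, so B := tup3(nat,option(string),char).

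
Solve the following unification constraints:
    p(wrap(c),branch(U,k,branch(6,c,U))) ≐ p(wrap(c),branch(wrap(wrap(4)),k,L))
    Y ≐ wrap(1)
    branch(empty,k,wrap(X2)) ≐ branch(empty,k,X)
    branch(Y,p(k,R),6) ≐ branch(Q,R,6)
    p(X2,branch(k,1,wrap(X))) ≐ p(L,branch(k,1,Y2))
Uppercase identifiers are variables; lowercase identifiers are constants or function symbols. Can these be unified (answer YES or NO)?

NO

Decompose p/2: wrap(c) ≐ wrap(c),  branch(U,k,branch(6,c,U)) ≐ branch(wrap(wrap(4)),k,L).
Delete trivial equation wrap(c) ≐ wrap(c).
Decompose branch/3: U ≐ wrap(wrap(4)),  k ≐ k,  branch(6,c,U) ≐ L.
Bind U := wrap(wrap(4)); substituting into the one remaining equation that mentions U gives: branch(6,c,wrap(wrap(4))) ≐ L.
Delete trivial equation k ≐ k.
Bind L := branch(6,c,wrap(wrap(4))); substituting into the one remaining equation that mentions L gives: p(X2,branch(k,1,wrap(X))) ≐ p(branch(6,c,wrap(wrap(4))),branch(k,1,Y2)).
Bind Y := wrap(1); substituting into the one remaining equation that mentions Y gives: branch(wrap(1),p(k,R),6) ≐ branch(Q,R,6).
Decompose branch/3: empty ≐ empty,  k ≐ k,  wrap(X2) ≐ X.
Delete trivial equation empty ≐ empty.
Delete trivial equation k ≐ k.
Bind X := wrap(X2); substituting into the one remaining equation that mentions X gives: p(X2,branch(k,1,wrap(wrap(X2)))) ≐ p(branch(6,c,wrap(wrap(4))),branch(k,1,Y2)).
Decompose branch/3: wrap(1) ≐ Q,  p(k,R) ≐ R,  6 ≐ 6.
Bind Q := wrap(1); no other remaining equation mentions Q.
Occurs check fails: R occurs in p(k,R); the equation R ≐ p(k,R) has no finite solution.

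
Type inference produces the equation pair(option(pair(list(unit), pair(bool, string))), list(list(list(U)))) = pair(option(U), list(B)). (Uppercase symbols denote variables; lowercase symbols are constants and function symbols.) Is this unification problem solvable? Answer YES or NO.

Decompose pair/2: option(pair(list(unit), pair(bool, string))) = option(U),  list(list(list(U))) = list(B).
Decompose option/1: pair(list(unit), pair(bool, string)) = U.
Bind U := pair(list(unit), pair(bool, string)); substituting into the remaining equation gives: list(list(list(pair(list(unit), pair(bool, string))))) = list(B).
Decompose list/1: list(list(pair(list(unit), pair(bool, string)))) = B.
Bind B := list(list(pair(list(unit), pair(bool, string)))).
No equations remain and no clash or occurs-check failure arose, so a unifier exists.

YES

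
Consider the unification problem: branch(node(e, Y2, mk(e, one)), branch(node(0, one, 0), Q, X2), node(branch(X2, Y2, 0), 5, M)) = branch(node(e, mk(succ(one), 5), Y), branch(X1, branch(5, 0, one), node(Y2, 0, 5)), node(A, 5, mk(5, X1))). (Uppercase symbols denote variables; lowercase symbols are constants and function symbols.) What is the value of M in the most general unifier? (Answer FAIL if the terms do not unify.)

Decompose branch/3: node(e, Y2, mk(e, one)) = node(e, mk(succ(one), 5), Y),  branch(node(0, one, 0), Q, X2) = branch(X1, branch(5, 0, one), node(Y2, 0, 5)),  node(branch(X2, Y2, 0), 5, M) = node(A, 5, mk(5, X1)).
Decompose node/3: e = e,  Y2 = mk(succ(one), 5),  mk(e, one) = Y.
Delete trivial equation e = e.
Bind Y2 := mk(succ(one), 5); substituting into the 2 remaining equations that mention Y2 gives: branch(node(0, one, 0), Q, X2) = branch(X1, branch(5, 0, one), node(mk(succ(one), 5), 0, 5)),  node(branch(X2, mk(succ(one), 5), 0), 5, M) = node(A, 5, mk(5, X1)).
Bind Y := mk(e, one); no other remaining equation mentions Y.
Decompose branch/3: node(0, one, 0) = X1,  Q = branch(5, 0, one),  X2 = node(mk(succ(one), 5), 0, 5).
Bind X1 := node(0, one, 0); substituting into the one remaining equation that mentions X1 gives: node(branch(X2, mk(succ(one), 5), 0), 5, M) = node(A, 5, mk(5, node(0, one, 0))).
Bind Q := branch(5, 0, one); no other remaining equation mentions Q.
Bind X2 := node(mk(succ(one), 5), 0, 5); substituting into the remaining equation gives: node(branch(node(mk(succ(one), 5), 0, 5), mk(succ(one), 5), 0), 5, M) = node(A, 5, mk(5, node(0, one, 0))).
Decompose node/3: branch(node(mk(succ(one), 5), 0, 5), mk(succ(one), 5), 0) = A,  5 = 5,  M = mk(5, node(0, one, 0)).
Bind A := branch(node(mk(succ(one), 5), 0, 5), mk(succ(one), 5), 0); no other remaining equation mentions A.
Delete trivial equation 5 = 5.
Bind M := mk(5, node(0, one, 0)).
MGU = { Y2 := mk(succ(one), 5), Y := mk(e, one), X1 := node(0, one, 0), Q := branch(5, 0, one), X2 := node(mk(succ(one), 5), 0, 5), A := branch(node(mk(succ(one), 5), 0, 5), mk(succ(one), 5), 0), M := mk(5, node(0, one, 0)) }, so M := mk(5, node(0, one, 0)).

mk(5, node(0, one, 0))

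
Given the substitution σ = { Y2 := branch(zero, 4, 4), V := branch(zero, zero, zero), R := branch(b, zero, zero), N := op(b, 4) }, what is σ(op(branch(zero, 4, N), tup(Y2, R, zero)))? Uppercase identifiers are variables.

Replace each occurrence of Y2 with branch(zero, 4, 4).
Replace each occurrence of R with branch(b, zero, zero).
Replace each occurrence of N with op(b, 4).
Result: op(branch(zero, 4, op(b, 4)), tup(branch(zero, 4, 4), branch(b, zero, zero), zero)).

op(branch(zero, 4, op(b, 4)), tup(branch(zero, 4, 4), branch(b, zero, zero), zero))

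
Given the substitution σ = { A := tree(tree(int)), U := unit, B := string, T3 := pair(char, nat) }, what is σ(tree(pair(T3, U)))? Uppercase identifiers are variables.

Replace each occurrence of U with unit.
Replace each occurrence of T3 with pair(char, nat).
Result: tree(pair(pair(char, nat), unit)).

tree(pair(pair(char, nat), unit))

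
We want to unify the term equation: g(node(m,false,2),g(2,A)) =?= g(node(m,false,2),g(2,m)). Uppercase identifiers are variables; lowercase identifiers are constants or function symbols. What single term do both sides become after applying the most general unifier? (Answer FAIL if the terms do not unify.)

g(node(m,false,2),g(2,m))

Decompose g/2: node(m,false,2) =?= node(m,false,2),  g(2,A) =?= g(2,m).
Delete trivial equation node(m,false,2) =?= node(m,false,2).
Decompose g/2: 2 =?= 2,  A =?= m.
Delete trivial equation 2 =?= 2.
Bind A := m.
Applying the MGU to either side gives g(node(m,false,2),g(2,m)).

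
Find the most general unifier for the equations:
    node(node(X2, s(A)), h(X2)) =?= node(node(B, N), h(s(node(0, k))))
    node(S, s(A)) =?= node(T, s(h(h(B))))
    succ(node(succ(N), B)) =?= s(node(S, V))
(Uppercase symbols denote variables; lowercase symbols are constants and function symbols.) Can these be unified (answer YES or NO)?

Decompose node/2: node(X2, s(A)) =?= node(B, N),  h(X2) =?= h(s(node(0, k))).
Decompose node/2: X2 =?= B,  s(A) =?= N.
Bind X2 := B; substituting into the one remaining equation that mentions X2 gives: h(B) =?= h(s(node(0, k))).
Bind N := s(A); substituting into the one remaining equation that mentions N gives: succ(node(succ(s(A)), B)) =?= s(node(S, V)).
Decompose h/1: B =?= s(node(0, k)).
Bind B := s(node(0, k)); substituting into the remaining equations gives: node(S, s(A)) =?= node(T, s(h(h(s(node(0, k)))))),  succ(node(succ(s(A)), s(node(0, k)))) =?= s(node(S, V)). Substituting into the earlier binding gives X2 := s(node(0, k)).
Decompose node/2: S =?= T,  s(A) =?= s(h(h(s(node(0, k))))).
Bind S := T; substituting into the one remaining equation that mentions S gives: succ(node(succ(s(A)), s(node(0, k)))) =?= s(node(T, V)).
Decompose s/1: A =?= h(h(s(node(0, k)))).
Bind A := h(h(s(node(0, k)))); substituting into the remaining equation gives: succ(node(succ(s(h(h(s(node(0, k)))))), s(node(0, k)))) =?= s(node(T, V)). Substituting into the earlier binding gives N := s(h(h(s(node(0, k))))).
Clash: head symbols differ (succ/1 vs s/1); no unifier exists.

NO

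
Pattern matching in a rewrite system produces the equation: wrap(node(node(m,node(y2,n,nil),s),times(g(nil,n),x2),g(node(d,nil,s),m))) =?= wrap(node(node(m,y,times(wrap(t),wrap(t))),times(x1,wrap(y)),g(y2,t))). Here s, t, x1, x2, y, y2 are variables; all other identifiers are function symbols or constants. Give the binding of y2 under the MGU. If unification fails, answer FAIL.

node(d,nil,times(wrap(m),wrap(m)))

Decompose wrap/1: node(node(m,node(y2,n,nil),s),times(g(nil,n),x2),g(node(d,nil,s),m)) =?= node(node(m,y,times(wrap(t),wrap(t))),times(x1,wrap(y)),g(y2,t)).
Decompose node/3: node(m,node(y2,n,nil),s) =?= node(m,y,times(wrap(t),wrap(t))),  times(g(nil,n),x2) =?= times(x1,wrap(y)),  g(node(d,nil,s),m) =?= g(y2,t).
Decompose node/3: m =?= m,  node(y2,n,nil) =?= y,  s =?= times(wrap(t),wrap(t)).
Delete trivial equation m =?= m.
Bind y := node(y2,n,nil); substituting into the one remaining equation that mentions y gives: times(g(nil,n),x2) =?= times(x1,wrap(node(y2,n,nil))).
Bind s := times(wrap(t),wrap(t)); substituting into the one remaining equation that mentions s gives: g(node(d,nil,times(wrap(t),wrap(t))),m) =?= g(y2,t).
Decompose times/2: g(nil,n) =?= x1,  x2 =?= wrap(node(y2,n,nil)).
Bind x1 := g(nil,n); no other remaining equation mentions x1.
Bind x2 := wrap(node(y2,n,nil)); no other remaining equation mentions x2.
Decompose g/2: node(d,nil,times(wrap(t),wrap(t))) =?= y2,  m =?= t.
Bind y2 := node(d,nil,times(wrap(t),wrap(t))); no other remaining equation mentions y2. Substituting into the earlier bindings gives y := node(node(d,nil,times(wrap(t),wrap(t))),n,nil), x2 := wrap(node(node(d,nil,times(wrap(t),wrap(t))),n,nil)).
Bind t := m. Substituting into the earlier bindings gives y := node(node(d,nil,times(wrap(m),wrap(m))),n,nil), s := times(wrap(m),wrap(m)), x2 := wrap(node(node(d,nil,times(wrap(m),wrap(m))),n,nil)), y2 := node(d,nil,times(wrap(m),wrap(m))).
MGU = { y -> node(node(d,nil,times(wrap(m),wrap(m))),n,nil), s -> times(wrap(m),wrap(m)), x1 -> g(nil,n), x2 -> wrap(node(node(d,nil,times(wrap(m),wrap(m))),n,nil)), y2 -> node(d,nil,times(wrap(m),wrap(m))), t -> m }, so y2 -> node(d,nil,times(wrap(m),wrap(m))).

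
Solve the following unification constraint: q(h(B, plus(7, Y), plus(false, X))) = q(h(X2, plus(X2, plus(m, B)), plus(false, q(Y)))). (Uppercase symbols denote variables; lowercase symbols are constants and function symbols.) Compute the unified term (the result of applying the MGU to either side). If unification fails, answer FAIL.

q(h(7, plus(7, plus(m, 7)), plus(false, q(plus(m, 7)))))

Decompose q/1: h(B, plus(7, Y), plus(false, X)) = h(X2, plus(X2, plus(m, B)), plus(false, q(Y))).
Decompose h/3: B = X2,  plus(7, Y) = plus(X2, plus(m, B)),  plus(false, X) = plus(false, q(Y)).
Bind B := X2; substituting into the one remaining equation that mentions B gives: plus(7, Y) = plus(X2, plus(m, X2)).
Decompose plus/2: 7 = X2,  Y = plus(m, X2).
Bind X2 := 7; substituting into the one remaining equation that mentions X2 gives: Y = plus(m, 7). Substituting into the earlier binding gives B := 7.
Bind Y := plus(m, 7); substituting into the remaining equation gives: plus(false, X) = plus(false, q(plus(m, 7))).
Decompose plus/2: false = false,  X = q(plus(m, 7)).
Delete trivial equation false = false.
Bind X := q(plus(m, 7)).
Applying the MGU to either side gives q(h(7, plus(7, plus(m, 7)), plus(false, q(plus(m, 7))))).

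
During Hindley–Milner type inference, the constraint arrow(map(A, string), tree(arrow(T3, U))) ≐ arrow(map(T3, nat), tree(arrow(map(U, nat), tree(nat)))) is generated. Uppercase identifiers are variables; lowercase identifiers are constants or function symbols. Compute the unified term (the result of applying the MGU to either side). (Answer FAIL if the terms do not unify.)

Decompose arrow/2: map(A, string) ≐ map(T3, nat),  tree(arrow(T3, U)) ≐ tree(arrow(map(U, nat), tree(nat))).
Decompose map/2: A ≐ T3,  string ≐ nat.
Bind A := T3; no other remaining equation mentions A.
Clash: constants string and nat differ; no unifier exists.

FAIL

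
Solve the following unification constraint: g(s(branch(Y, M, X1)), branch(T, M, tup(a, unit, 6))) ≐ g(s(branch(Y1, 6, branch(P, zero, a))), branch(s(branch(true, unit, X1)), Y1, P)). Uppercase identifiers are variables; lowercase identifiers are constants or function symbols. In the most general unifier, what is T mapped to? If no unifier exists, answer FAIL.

s(branch(true, unit, branch(tup(a, unit, 6), zero, a)))

Decompose g/2: s(branch(Y, M, X1)) ≐ s(branch(Y1, 6, branch(P, zero, a))),  branch(T, M, tup(a, unit, 6)) ≐ branch(s(branch(true, unit, X1)), Y1, P).
Decompose s/1: branch(Y, M, X1) ≐ branch(Y1, 6, branch(P, zero, a)).
Decompose branch/3: Y ≐ Y1,  M ≐ 6,  X1 ≐ branch(P, zero, a).
Bind Y := Y1; no other remaining equation mentions Y.
Bind M := 6; substituting into the one remaining equation that mentions M gives: branch(T, 6, tup(a, unit, 6)) ≐ branch(s(branch(true, unit, X1)), Y1, P).
Bind X1 := branch(P, zero, a); substituting into the remaining equation gives: branch(T, 6, tup(a, unit, 6)) ≐ branch(s(branch(true, unit, branch(P, zero, a))), Y1, P).
Decompose branch/3: T ≐ s(branch(true, unit, branch(P, zero, a))),  6 ≐ Y1,  tup(a, unit, 6) ≐ P.
Bind T := s(branch(true, unit, branch(P, zero, a))); no other remaining equation mentions T.
Bind Y1 := 6; no other remaining equation mentions Y1. Substituting into the earlier binding gives Y := 6.
Bind P := tup(a, unit, 6). Substituting into the earlier bindings gives X1 := branch(tup(a, unit, 6), zero, a), T := s(branch(true, unit, branch(tup(a, unit, 6), zero, a))).
MGU = { Y -> 6, M -> 6, X1 -> branch(tup(a, unit, 6), zero, a), T -> s(branch(true, unit, branch(tup(a, unit, 6), zero, a))), Y1 -> 6, P -> tup(a, unit, 6) }, so T -> s(branch(true, unit, branch(tup(a, unit, 6), zero, a))).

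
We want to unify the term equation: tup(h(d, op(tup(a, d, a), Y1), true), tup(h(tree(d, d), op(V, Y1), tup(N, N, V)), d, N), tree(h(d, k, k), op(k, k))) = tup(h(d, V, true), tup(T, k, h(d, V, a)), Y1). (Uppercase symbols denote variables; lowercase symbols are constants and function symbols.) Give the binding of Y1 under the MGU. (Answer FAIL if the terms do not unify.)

FAIL

Decompose tup/3: h(d, op(tup(a, d, a), Y1), true) = h(d, V, true),  tup(h(tree(d, d), op(V, Y1), tup(N, N, V)), d, N) = tup(T, k, h(d, V, a)),  tree(h(d, k, k), op(k, k)) = Y1.
Decompose h/3: d = d,  op(tup(a, d, a), Y1) = V,  true = true.
Delete trivial equation d = d.
Bind V := op(tup(a, d, a), Y1); substituting into the one remaining equation that mentions V gives: tup(h(tree(d, d), op(op(tup(a, d, a), Y1), Y1), tup(N, N, op(tup(a, d, a), Y1))), d, N) = tup(T, k, h(d, op(tup(a, d, a), Y1), a)).
Delete trivial equation true = true.
Decompose tup/3: h(tree(d, d), op(op(tup(a, d, a), Y1), Y1), tup(N, N, op(tup(a, d, a), Y1))) = T,  d = k,  N = h(d, op(tup(a, d, a), Y1), a).
Bind T := h(tree(d, d), op(op(tup(a, d, a), Y1), Y1), tup(N, N, op(tup(a, d, a), Y1))); no other remaining equation mentions T.
Clash: constants d and k differ; no unifier exists.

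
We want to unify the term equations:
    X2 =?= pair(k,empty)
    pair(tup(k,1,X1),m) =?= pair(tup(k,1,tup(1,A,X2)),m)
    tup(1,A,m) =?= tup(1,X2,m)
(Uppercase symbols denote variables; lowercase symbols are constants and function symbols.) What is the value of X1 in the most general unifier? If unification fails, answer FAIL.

Bind X2 := pair(k,empty); substituting into the remaining equations gives: pair(tup(k,1,X1),m) =?= pair(tup(k,1,tup(1,A,pair(k,empty))),m),  tup(1,A,m) =?= tup(1,pair(k,empty),m).
Decompose pair/2: tup(k,1,X1) =?= tup(k,1,tup(1,A,pair(k,empty))),  m =?= m.
Decompose tup/3: k =?= k,  1 =?= 1,  X1 =?= tup(1,A,pair(k,empty)).
Delete trivial equation k =?= k.
Delete trivial equation 1 =?= 1.
Bind X1 := tup(1,A,pair(k,empty)); no other remaining equation mentions X1.
Delete trivial equation m =?= m.
Decompose tup/3: 1 =?= 1,  A =?= pair(k,empty),  m =?= m.
Delete trivial equation 1 =?= 1.
Bind A := pair(k,empty); no other remaining equation mentions A. Substituting into the earlier binding gives X1 := tup(1,pair(k,empty),pair(k,empty)).
Delete trivial equation m =?= m.
MGU = { X2 -> pair(k,empty), X1 -> tup(1,pair(k,empty),pair(k,empty)), A -> pair(k,empty) }, so X1 -> tup(1,pair(k,empty),pair(k,empty)).

tup(1,pair(k,empty),pair(k,empty))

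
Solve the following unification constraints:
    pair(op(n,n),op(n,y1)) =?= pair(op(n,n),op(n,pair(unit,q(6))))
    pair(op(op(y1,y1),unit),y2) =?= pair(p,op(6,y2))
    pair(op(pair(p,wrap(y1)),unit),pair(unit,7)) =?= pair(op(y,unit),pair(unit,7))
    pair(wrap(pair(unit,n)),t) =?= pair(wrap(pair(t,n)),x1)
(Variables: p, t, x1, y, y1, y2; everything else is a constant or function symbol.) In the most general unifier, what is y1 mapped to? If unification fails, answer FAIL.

FAIL

Decompose pair/2: op(n,n) =?= op(n,n),  op(n,y1) =?= op(n,pair(unit,q(6))).
Delete trivial equation op(n,n) =?= op(n,n).
Decompose op/2: n =?= n,  y1 =?= pair(unit,q(6)).
Delete trivial equation n =?= n.
Bind y1 := pair(unit,q(6)); substituting into the 2 remaining equations that mention y1 gives: pair(op(op(pair(unit,q(6)),pair(unit,q(6))),unit),y2) =?= pair(p,op(6,y2)),  pair(op(pair(p,wrap(pair(unit,q(6)))),unit),pair(unit,7)) =?= pair(op(y,unit),pair(unit,7)).
Decompose pair/2: op(op(pair(unit,q(6)),pair(unit,q(6))),unit) =?= p,  y2 =?= op(6,y2).
Bind p := op(op(pair(unit,q(6)),pair(unit,q(6))),unit); substituting into the one remaining equation that mentions p gives: pair(op(pair(op(op(pair(unit,q(6)),pair(unit,q(6))),unit),wrap(pair(unit,q(6)))),unit),pair(unit,7)) =?= pair(op(y,unit),pair(unit,7)).
Occurs check fails: y2 occurs in op(6,y2); the equation y2 =?= op(6,y2) has no finite solution.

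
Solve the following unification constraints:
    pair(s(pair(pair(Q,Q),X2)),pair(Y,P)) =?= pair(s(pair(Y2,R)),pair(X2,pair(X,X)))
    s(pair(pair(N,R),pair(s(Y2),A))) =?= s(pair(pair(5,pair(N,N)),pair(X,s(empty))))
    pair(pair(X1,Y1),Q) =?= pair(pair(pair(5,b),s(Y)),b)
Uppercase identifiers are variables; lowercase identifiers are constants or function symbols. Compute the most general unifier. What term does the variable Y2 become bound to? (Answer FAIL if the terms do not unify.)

pair(b,b)

Decompose pair/2: s(pair(pair(Q,Q),X2)) =?= s(pair(Y2,R)),  pair(Y,P) =?= pair(X2,pair(X,X)).
Decompose s/1: pair(pair(Q,Q),X2) =?= pair(Y2,R).
Decompose pair/2: pair(Q,Q) =?= Y2,  X2 =?= R.
Bind Y2 := pair(Q,Q); substituting into the one remaining equation that mentions Y2 gives: s(pair(pair(N,R),pair(s(pair(Q,Q)),A))) =?= s(pair(pair(5,pair(N,N)),pair(X,s(empty)))).
Bind X2 := R; substituting into the one remaining equation that mentions X2 gives: pair(Y,P) =?= pair(R,pair(X,X)).
Decompose pair/2: Y =?= R,  P =?= pair(X,X).
Bind Y := R; substituting into the one remaining equation that mentions Y gives: pair(pair(X1,Y1),Q) =?= pair(pair(pair(5,b),s(R)),b).
Bind P := pair(X,X); no other remaining equation mentions P.
Decompose s/1: pair(pair(N,R),pair(s(pair(Q,Q)),A)) =?= pair(pair(5,pair(N,N)),pair(X,s(empty))).
Decompose pair/2: pair(N,R) =?= pair(5,pair(N,N)),  pair(s(pair(Q,Q)),A) =?= pair(X,s(empty)).
Decompose pair/2: N =?= 5,  R =?= pair(N,N).
Bind N := 5; substituting into the one remaining equation that mentions N gives: R =?= pair(5,5).
Bind R := pair(5,5); substituting into the one remaining equation that mentions R gives: pair(pair(X1,Y1),Q) =?= pair(pair(pair(5,b),s(pair(5,5))),b). Substituting into the earlier bindings gives X2 := pair(5,5), Y := pair(5,5).
Decompose pair/2: s(pair(Q,Q)) =?= X,  A =?= s(empty).
Bind X := s(pair(Q,Q)); no other remaining equation mentions X. Substituting into the earlier binding gives P := pair(s(pair(Q,Q)),s(pair(Q,Q))).
Bind A := s(empty); no other remaining equation mentions A.
Decompose pair/2: pair(X1,Y1) =?= pair(pair(5,b),s(pair(5,5))),  Q =?= b.
Decompose pair/2: X1 =?= pair(5,b),  Y1 =?= s(pair(5,5)).
Bind X1 := pair(5,b); no other remaining equation mentions X1.
Bind Y1 := s(pair(5,5)); no other remaining equation mentions Y1.
Bind Q := b. Substituting into the earlier bindings gives Y2 := pair(b,b), P := pair(s(pair(b,b)),s(pair(b,b))), X := s(pair(b,b)).
MGU = { Y2 := pair(b,b), X2 := pair(5,5), Y := pair(5,5), P := pair(s(pair(b,b)),s(pair(b,b))), N := 5, R := pair(5,5), X := s(pair(b,b)), A := s(empty), X1 := pair(5,b), Y1 := s(pair(5,5)), Q := b }, so Y2 := pair(b,b).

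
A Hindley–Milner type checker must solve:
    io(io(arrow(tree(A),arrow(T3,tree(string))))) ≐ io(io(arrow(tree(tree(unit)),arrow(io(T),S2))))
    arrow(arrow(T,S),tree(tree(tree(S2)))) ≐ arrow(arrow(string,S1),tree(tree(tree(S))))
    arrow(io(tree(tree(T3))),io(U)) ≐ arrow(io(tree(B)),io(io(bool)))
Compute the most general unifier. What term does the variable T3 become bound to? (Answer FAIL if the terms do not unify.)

Decompose io/1: io(arrow(tree(A),arrow(T3,tree(string)))) ≐ io(arrow(tree(tree(unit)),arrow(io(T),S2))).
Decompose io/1: arrow(tree(A),arrow(T3,tree(string))) ≐ arrow(tree(tree(unit)),arrow(io(T),S2)).
Decompose arrow/2: tree(A) ≐ tree(tree(unit)),  arrow(T3,tree(string)) ≐ arrow(io(T),S2).
Decompose tree/1: A ≐ tree(unit).
Bind A := tree(unit); no other remaining equation mentions A.
Decompose arrow/2: T3 ≐ io(T),  tree(string) ≐ S2.
Bind T3 := io(T); substituting into the one remaining equation that mentions T3 gives: arrow(io(tree(tree(io(T)))),io(U)) ≐ arrow(io(tree(B)),io(io(bool))).
Bind S2 := tree(string); substituting into the one remaining equation that mentions S2 gives: arrow(arrow(T,S),tree(tree(tree(tree(string))))) ≐ arrow(arrow(string,S1),tree(tree(tree(S)))).
Decompose arrow/2: arrow(T,S) ≐ arrow(string,S1),  tree(tree(tree(tree(string)))) ≐ tree(tree(tree(S))).
Decompose arrow/2: T ≐ string,  S ≐ S1.
Bind T := string; substituting into the one remaining equation that mentions T gives: arrow(io(tree(tree(io(string)))),io(U)) ≐ arrow(io(tree(B)),io(io(bool))). Substituting into the earlier binding gives T3 := io(string).
Bind S := S1; substituting into the one remaining equation that mentions S gives: tree(tree(tree(tree(string)))) ≐ tree(tree(tree(S1))).
Decompose tree/1: tree(tree(tree(string))) ≐ tree(tree(S1)).
Decompose tree/1: tree(tree(string)) ≐ tree(S1).
Decompose tree/1: tree(string) ≐ S1.
Bind S1 := tree(string); no other remaining equation mentions S1. Substituting into the earlier binding gives S := tree(string).
Decompose arrow/2: io(tree(tree(io(string)))) ≐ io(tree(B)),  io(U) ≐ io(io(bool)).
Decompose io/1: tree(tree(io(string))) ≐ tree(B).
Decompose tree/1: tree(io(string)) ≐ B.
Bind B := tree(io(string)); no other remaining equation mentions B.
Decompose io/1: U ≐ io(bool).
Bind U := io(bool).
MGU = { A := tree(unit), T3 := io(string), S2 := tree(string), T := string, S := tree(string), S1 := tree(string), B := tree(io(string)), U := io(bool) }, so T3 := io(string).

io(string)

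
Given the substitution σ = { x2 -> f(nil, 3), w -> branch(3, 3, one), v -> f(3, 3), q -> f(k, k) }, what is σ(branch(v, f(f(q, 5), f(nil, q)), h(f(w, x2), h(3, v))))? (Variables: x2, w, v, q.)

branch(f(3, 3), f(f(f(k, k), 5), f(nil, f(k, k))), h(f(branch(3, 3, one), f(nil, 3)), h(3, f(3, 3))))

Replace each occurrence of x2 with f(nil, 3).
Replace each occurrence of w with branch(3, 3, one).
Replace each occurrence of v with f(3, 3).
Replace each occurrence of q with f(k, k).
Result: branch(f(3, 3), f(f(f(k, k), 5), f(nil, f(k, k))), h(f(branch(3, 3, one), f(nil, 3)), h(3, f(3, 3)))).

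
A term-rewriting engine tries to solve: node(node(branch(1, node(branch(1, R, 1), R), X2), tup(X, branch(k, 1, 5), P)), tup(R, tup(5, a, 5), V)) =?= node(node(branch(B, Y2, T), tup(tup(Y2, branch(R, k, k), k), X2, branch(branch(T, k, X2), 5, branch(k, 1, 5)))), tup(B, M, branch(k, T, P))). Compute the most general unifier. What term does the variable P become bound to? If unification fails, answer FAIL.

branch(branch(branch(k, 1, 5), k, branch(k, 1, 5)), 5, branch(k, 1, 5))

Decompose node/2: node(branch(1, node(branch(1, R, 1), R), X2), tup(X, branch(k, 1, 5), P)) =?= node(branch(B, Y2, T), tup(tup(Y2, branch(R, k, k), k), X2, branch(branch(T, k, X2), 5, branch(k, 1, 5)))),  tup(R, tup(5, a, 5), V) =?= tup(B, M, branch(k, T, P)).
Decompose node/2: branch(1, node(branch(1, R, 1), R), X2) =?= branch(B, Y2, T),  tup(X, branch(k, 1, 5), P) =?= tup(tup(Y2, branch(R, k, k), k), X2, branch(branch(T, k, X2), 5, branch(k, 1, 5))).
Decompose branch/3: 1 =?= B,  node(branch(1, R, 1), R) =?= Y2,  X2 =?= T.
Bind B := 1; substituting into the one remaining equation that mentions B gives: tup(R, tup(5, a, 5), V) =?= tup(1, M, branch(k, T, P)).
Bind Y2 := node(branch(1, R, 1), R); substituting into the one remaining equation that mentions Y2 gives: tup(X, branch(k, 1, 5), P) =?= tup(tup(node(branch(1, R, 1), R), branch(R, k, k), k), X2, branch(branch(T, k, X2), 5, branch(k, 1, 5))).
Bind X2 := T; substituting into the one remaining equation that mentions X2 gives: tup(X, branch(k, 1, 5), P) =?= tup(tup(node(branch(1, R, 1), R), branch(R, k, k), k), T, branch(branch(T, k, T), 5, branch(k, 1, 5))).
Decompose tup/3: X =?= tup(node(branch(1, R, 1), R), branch(R, k, k), k),  branch(k, 1, 5) =?= T,  P =?= branch(branch(T, k, T), 5, branch(k, 1, 5)).
Bind X := tup(node(branch(1, R, 1), R), branch(R, k, k), k); no other remaining equation mentions X.
Bind T := branch(k, 1, 5); substituting into the remaining equations gives: P =?= branch(branch(branch(k, 1, 5), k, branch(k, 1, 5)), 5, branch(k, 1, 5)),  tup(R, tup(5, a, 5), V) =?= tup(1, M, branch(k, branch(k, 1, 5), P)). Substituting into the earlier binding gives X2 := branch(k, 1, 5).
Bind P := branch(branch(branch(k, 1, 5), k, branch(k, 1, 5)), 5, branch(k, 1, 5)); substituting into the remaining equation gives: tup(R, tup(5, a, 5), V) =?= tup(1, M, branch(k, branch(k, 1, 5), branch(branch(branch(k, 1, 5), k, branch(k, 1, 5)), 5, branch(k, 1, 5)))).
Decompose tup/3: R =?= 1,  tup(5, a, 5) =?= M,  V =?= branch(k, branch(k, 1, 5), branch(branch(branch(k, 1, 5), k, branch(k, 1, 5)), 5, branch(k, 1, 5))).
Bind R := 1; no other remaining equation mentions R. Substituting into the earlier bindings gives Y2 := node(branch(1, 1, 1), 1), X := tup(node(branch(1, 1, 1), 1), branch(1, k, k), k).
Bind M := tup(5, a, 5); no other remaining equation mentions M.
Bind V := branch(k, branch(k, 1, 5), branch(branch(branch(k, 1, 5), k, branch(k, 1, 5)), 5, branch(k, 1, 5))).
MGU = { B ↦ 1, Y2 ↦ node(branch(1, 1, 1), 1), X2 ↦ branch(k, 1, 5), X ↦ tup(node(branch(1, 1, 1), 1), branch(1, k, k), k), T ↦ branch(k, 1, 5), P ↦ branch(branch(branch(k, 1, 5), k, branch(k, 1, 5)), 5, branch(k, 1, 5)), R ↦ 1, M ↦ tup(5, a, 5), V ↦ branch(k, branch(k, 1, 5), branch(branch(branch(k, 1, 5), k, branch(k, 1, 5)), 5, branch(k, 1, 5))) }, so P ↦ branch(branch(branch(k, 1, 5), k, branch(k, 1, 5)), 5, branch(k, 1, 5)).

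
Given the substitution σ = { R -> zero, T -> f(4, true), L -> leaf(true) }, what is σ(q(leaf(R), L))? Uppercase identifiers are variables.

Replace each occurrence of R with zero.
Replace each occurrence of L with leaf(true).
Result: q(leaf(zero), leaf(true)).

q(leaf(zero), leaf(true))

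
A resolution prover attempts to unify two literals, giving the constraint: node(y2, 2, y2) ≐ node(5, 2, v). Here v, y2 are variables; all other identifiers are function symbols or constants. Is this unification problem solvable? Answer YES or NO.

Decompose node/3: y2 ≐ 5,  2 ≐ 2,  y2 ≐ v.
Bind y2 := 5; substituting into the one remaining equation that mentions y2 gives: 5 ≐ v.
Delete trivial equation 2 ≐ 2.
Bind v := 5.
No equations remain and no clash or occurs-check failure arose, so a unifier exists.

YES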